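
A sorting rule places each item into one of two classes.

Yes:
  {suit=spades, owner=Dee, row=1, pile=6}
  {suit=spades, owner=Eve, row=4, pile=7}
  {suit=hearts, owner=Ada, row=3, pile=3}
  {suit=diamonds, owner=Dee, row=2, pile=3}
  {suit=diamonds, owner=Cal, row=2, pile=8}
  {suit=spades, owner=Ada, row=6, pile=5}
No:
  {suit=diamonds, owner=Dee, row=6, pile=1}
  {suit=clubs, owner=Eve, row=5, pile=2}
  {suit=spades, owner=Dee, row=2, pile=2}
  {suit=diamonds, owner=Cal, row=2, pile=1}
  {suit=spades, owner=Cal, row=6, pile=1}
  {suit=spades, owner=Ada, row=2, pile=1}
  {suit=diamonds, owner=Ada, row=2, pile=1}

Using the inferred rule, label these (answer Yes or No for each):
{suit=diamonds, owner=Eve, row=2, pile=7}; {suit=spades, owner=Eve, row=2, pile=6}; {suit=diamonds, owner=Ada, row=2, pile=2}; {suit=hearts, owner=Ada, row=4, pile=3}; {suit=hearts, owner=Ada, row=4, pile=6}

Yes, Yes, No, Yes, Yes

The rule appears to be: pile ≥ 3.
Yes: {suit=diamonds, owner=Eve, row=2, pile=7}, since pile = 7. Yes: {suit=spades, owner=Eve, row=2, pile=6}, since pile = 6. No: {suit=diamonds, owner=Ada, row=2, pile=2}, since pile = 2. Yes: {suit=hearts, owner=Ada, row=4, pile=3}, since pile = 3. Yes: {suit=hearts, owner=Ada, row=4, pile=6}, since pile = 6.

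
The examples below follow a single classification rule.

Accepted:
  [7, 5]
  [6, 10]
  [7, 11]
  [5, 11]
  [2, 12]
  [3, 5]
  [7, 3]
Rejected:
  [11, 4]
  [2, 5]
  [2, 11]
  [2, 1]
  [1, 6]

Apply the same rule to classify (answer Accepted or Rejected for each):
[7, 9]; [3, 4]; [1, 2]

Comparing the two groups points to one rule — sum is even.

Accepted, Rejected, Rejected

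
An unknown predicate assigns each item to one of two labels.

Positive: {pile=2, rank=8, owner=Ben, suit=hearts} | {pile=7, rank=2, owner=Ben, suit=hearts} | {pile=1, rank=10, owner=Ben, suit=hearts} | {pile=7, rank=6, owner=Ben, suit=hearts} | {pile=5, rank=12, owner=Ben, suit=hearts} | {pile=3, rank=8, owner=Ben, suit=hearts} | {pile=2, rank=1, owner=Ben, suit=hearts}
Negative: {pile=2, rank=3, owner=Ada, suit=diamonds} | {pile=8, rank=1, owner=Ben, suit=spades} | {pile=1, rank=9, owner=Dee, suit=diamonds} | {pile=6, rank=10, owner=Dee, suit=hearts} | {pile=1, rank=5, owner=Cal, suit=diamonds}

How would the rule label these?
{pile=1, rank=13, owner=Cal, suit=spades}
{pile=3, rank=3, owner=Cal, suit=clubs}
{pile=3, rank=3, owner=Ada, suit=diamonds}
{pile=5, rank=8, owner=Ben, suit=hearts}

One predicate separates the groups cleanly: owner is Ben AND suit is hearts.
{pile=1, rank=13, owner=Cal, suit=spades}: owner is Cal, suit is spades — doesn't match, so Negative.
{pile=3, rank=3, owner=Cal, suit=clubs}: owner is Cal, suit is clubs — doesn't match, so Negative.
{pile=3, rank=3, owner=Ada, suit=diamonds}: owner is Ada, suit is diamonds — doesn't match, so Negative.
{pile=5, rank=8, owner=Ben, suit=hearts}: owner is Ben, suit is hearts — meets the rule, so Positive.

Negative, Negative, Negative, Positive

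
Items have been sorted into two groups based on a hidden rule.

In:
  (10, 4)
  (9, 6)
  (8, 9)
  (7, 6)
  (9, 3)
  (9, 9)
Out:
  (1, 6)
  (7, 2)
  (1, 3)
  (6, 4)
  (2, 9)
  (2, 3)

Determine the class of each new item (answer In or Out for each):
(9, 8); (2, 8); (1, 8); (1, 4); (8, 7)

The pattern is that an item is 'In' exactly when: sum ≥ 12.
In: (9, 8), since 9+8 = 17.
Out: (2, 8), since 2+8 = 10.
Out: (1, 8), since 1+8 = 9.
Out: (1, 4), since 1+4 = 5.
In: (8, 7), since 8+7 = 15.

In, Out, Out, Out, In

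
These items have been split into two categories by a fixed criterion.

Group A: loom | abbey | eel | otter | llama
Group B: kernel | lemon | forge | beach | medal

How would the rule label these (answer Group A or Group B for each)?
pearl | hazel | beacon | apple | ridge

Group B, Group B, Group B, Group A, Group B

Checking candidate rules against both groups, what survives is: has a double letter.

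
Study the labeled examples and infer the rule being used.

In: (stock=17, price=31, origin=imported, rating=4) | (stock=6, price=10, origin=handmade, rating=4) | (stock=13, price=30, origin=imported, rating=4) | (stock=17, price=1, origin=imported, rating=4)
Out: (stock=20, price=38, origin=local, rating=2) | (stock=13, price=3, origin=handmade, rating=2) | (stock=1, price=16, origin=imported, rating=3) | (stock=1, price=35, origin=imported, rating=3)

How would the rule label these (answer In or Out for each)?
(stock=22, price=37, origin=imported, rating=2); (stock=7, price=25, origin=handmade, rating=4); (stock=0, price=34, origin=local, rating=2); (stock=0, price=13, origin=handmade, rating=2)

Out, In, Out, Out

A rule that fits every label: rating = 4 — true of each 'In' example, false of each 'Out' one.
(stock=22, price=37, origin=imported, rating=2) — rating = 2, hence Out. (stock=7, price=25, origin=handmade, rating=4) — rating = 4, hence In. (stock=0, price=34, origin=local, rating=2) — rating = 2, hence Out. (stock=0, price=13, origin=handmade, rating=2) — rating = 2, hence Out.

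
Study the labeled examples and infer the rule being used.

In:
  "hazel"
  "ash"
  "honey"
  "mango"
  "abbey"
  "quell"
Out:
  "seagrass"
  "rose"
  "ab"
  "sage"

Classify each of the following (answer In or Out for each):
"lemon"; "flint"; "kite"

In, In, Out

The distinguishing property — odd length — holds for all the 'In' cases and none of the 'Out' cases.
"lemon": length 5, fits → In.
"flint": length 5, fits → In.
"kite": length 4, fails the rule → Out.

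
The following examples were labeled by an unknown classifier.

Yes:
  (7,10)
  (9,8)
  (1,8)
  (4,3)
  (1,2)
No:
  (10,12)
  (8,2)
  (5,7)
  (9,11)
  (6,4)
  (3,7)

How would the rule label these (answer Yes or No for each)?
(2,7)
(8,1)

Yes, Yes

Rule: sum is odd. This holds for each 'Yes' example and fails for each 'No' one.
(2,7) — 2+7 = 9, hence Yes. (8,1) — 8+1 = 9, hence Yes.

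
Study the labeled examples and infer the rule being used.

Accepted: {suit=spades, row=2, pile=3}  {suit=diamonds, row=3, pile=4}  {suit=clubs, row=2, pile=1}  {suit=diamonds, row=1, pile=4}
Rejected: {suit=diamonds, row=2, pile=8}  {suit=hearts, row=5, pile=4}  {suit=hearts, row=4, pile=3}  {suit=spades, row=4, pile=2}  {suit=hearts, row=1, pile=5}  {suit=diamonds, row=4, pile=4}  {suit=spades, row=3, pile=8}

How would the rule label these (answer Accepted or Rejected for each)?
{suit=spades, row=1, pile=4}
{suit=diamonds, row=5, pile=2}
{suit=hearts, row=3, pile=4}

All 'Accepted' examples share one property — pile ≤ 4 AND row ≤ 3 — and every 'Rejected' example lacks it.
{suit=spades, row=1, pile=4} → pile = 4, row = 1 → Accepted.
{suit=diamonds, row=5, pile=2} → pile = 2, row = 5 → Rejected.
{suit=hearts, row=3, pile=4} → pile = 4, row = 3 → Accepted.

Accepted, Rejected, Accepted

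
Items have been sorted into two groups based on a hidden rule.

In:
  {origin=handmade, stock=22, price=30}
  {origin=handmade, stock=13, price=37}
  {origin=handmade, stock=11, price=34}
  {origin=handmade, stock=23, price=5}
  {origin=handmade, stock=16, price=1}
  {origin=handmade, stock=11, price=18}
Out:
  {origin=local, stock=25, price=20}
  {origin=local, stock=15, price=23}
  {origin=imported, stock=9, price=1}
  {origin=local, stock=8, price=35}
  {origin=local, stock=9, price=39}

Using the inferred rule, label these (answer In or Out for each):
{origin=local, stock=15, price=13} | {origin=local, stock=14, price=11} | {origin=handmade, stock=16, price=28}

The pattern is that an item is 'In' exactly when: origin is handmade.
{origin=local, stock=15, price=13}: Out (origin is local).
{origin=local, stock=14, price=11}: Out (origin is local).
{origin=handmade, stock=16, price=28}: In (origin is handmade).

Out, Out, In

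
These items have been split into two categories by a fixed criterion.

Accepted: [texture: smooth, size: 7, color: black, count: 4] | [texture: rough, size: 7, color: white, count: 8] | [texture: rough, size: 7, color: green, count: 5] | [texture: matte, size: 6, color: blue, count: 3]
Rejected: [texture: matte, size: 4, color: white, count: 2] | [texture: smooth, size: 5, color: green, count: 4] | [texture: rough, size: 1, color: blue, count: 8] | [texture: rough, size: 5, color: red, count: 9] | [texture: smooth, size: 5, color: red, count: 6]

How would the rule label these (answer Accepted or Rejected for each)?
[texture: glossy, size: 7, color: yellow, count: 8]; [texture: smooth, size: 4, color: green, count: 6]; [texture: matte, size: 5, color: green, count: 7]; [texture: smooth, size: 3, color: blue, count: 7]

Accepted, Rejected, Rejected, Rejected

The common property of the 'Accepted' items is: size ≥ 6. No 'Rejected' item has it.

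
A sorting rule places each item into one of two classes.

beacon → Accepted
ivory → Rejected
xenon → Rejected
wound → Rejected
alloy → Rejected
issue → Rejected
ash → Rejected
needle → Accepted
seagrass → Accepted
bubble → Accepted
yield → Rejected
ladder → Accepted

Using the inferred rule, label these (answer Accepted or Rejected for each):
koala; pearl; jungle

The rule appears to be: even length.
koala: Rejected (length 5). pearl: Rejected (length 5). jungle: Accepted (length 6).

Rejected, Rejected, Accepted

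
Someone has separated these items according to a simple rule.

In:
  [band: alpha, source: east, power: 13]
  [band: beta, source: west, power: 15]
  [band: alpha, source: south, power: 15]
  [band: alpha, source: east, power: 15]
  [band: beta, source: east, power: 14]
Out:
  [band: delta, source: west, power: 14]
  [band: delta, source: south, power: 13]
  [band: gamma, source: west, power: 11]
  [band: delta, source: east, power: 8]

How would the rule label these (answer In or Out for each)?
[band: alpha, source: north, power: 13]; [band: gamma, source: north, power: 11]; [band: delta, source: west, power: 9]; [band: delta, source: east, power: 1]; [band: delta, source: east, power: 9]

In, Out, Out, Out, Out

All 'In' examples share one property — band is alpha OR band is beta — and every 'Out' example lacks it.
[band: alpha, source: north, power: 13] — band is alpha, hence In.
[band: gamma, source: north, power: 11] — band is gamma, hence Out.
[band: delta, source: west, power: 9] — band is delta, hence Out.
[band: delta, source: east, power: 1] — band is delta, hence Out.
[band: delta, source: east, power: 9] — band is delta, hence Out.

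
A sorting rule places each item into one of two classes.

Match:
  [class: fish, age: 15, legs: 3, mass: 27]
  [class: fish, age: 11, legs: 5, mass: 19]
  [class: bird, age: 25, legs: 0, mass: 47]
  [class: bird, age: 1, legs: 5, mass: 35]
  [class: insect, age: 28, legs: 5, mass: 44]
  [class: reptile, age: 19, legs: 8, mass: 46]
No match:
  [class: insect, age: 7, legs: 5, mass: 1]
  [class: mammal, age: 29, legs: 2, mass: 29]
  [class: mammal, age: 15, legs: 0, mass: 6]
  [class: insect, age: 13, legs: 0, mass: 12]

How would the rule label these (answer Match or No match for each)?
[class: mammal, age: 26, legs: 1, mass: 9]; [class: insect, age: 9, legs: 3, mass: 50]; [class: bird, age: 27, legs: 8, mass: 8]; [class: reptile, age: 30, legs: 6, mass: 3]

All 'Match' examples share one property — age ≤ 28 AND mass ≥ 19 — and every 'No match' example lacks it.
[class: mammal, age: 26, legs: 1, mass: 9]: age = 26, mass = 9, does not fit → No match. [class: insect, age: 9, legs: 3, mass: 50]: age = 9, mass = 50, checks out → Match. [class: bird, age: 27, legs: 8, mass: 8]: age = 27, mass = 8, does not fit → No match. [class: reptile, age: 30, legs: 6, mass: 3]: age = 30, mass = 3, does not fit → No match.

No match, Match, No match, No match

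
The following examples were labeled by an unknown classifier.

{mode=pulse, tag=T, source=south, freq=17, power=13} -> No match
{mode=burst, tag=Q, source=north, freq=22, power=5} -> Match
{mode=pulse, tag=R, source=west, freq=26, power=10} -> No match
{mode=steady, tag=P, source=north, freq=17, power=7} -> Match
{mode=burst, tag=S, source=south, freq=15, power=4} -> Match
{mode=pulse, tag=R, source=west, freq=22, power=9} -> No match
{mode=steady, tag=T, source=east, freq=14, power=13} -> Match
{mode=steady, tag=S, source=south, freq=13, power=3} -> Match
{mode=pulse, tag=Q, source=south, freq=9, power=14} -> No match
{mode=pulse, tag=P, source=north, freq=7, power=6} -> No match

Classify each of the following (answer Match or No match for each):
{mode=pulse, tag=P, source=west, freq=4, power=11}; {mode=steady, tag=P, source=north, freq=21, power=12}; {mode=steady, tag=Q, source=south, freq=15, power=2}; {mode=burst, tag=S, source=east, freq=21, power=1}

No match, Match, Match, Match

The rule appears to be: mode is not pulse.
{mode=pulse, tag=P, source=west, freq=4, power=11}: No match (mode is pulse).
{mode=steady, tag=P, source=north, freq=21, power=12}: Match (mode is steady).
{mode=steady, tag=Q, source=south, freq=15, power=2}: Match (mode is steady).
{mode=burst, tag=S, source=east, freq=21, power=1}: Match (mode is burst).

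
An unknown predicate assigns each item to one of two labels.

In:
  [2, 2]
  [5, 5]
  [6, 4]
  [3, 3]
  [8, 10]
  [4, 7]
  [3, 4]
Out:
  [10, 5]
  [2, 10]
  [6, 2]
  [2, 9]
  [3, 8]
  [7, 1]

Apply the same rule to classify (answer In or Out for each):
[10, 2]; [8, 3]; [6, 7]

Rule: |first − second| ≤ 3. This holds for each 'In' example and fails for each 'Out' one.
[10, 2] — |10−2| = 8, hence Out. [8, 3] — |8−3| = 5, hence Out. [6, 7] — |6−7| = 1, hence In.

Out, Out, In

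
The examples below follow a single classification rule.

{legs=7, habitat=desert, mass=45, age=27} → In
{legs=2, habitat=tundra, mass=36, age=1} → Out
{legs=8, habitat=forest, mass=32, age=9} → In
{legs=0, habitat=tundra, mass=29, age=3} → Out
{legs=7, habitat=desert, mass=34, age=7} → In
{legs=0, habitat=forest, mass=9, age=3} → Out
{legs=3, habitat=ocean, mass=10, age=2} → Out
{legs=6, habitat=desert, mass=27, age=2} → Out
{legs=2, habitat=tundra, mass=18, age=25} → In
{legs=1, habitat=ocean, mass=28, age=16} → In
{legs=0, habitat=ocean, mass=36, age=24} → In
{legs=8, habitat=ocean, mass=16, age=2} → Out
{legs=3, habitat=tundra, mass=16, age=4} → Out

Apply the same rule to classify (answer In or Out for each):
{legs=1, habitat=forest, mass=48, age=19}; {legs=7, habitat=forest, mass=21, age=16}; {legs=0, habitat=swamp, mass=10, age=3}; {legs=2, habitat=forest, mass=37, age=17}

One predicate separates the groups cleanly: age ≥ 7.
{legs=1, habitat=forest, mass=48, age=19}: age = 19, satisfies this → In. {legs=7, habitat=forest, mass=21, age=16}: age = 16, satisfies this → In. {legs=0, habitat=swamp, mass=10, age=3}: age = 3, lacks this property → Out. {legs=2, habitat=forest, mass=37, age=17}: age = 17, satisfies this → In.

In, In, Out, In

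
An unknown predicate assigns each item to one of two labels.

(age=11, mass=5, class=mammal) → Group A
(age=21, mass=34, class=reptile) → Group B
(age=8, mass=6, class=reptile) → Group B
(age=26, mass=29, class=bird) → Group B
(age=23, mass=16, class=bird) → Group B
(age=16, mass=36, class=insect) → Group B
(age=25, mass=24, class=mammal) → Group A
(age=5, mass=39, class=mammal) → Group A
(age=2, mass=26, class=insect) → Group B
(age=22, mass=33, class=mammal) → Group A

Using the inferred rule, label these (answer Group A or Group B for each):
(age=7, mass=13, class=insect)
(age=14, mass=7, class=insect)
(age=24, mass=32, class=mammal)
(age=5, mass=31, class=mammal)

The common property of the 'Group A' items is: class is mammal. No 'Group B' item has it.

Group B, Group B, Group A, Group A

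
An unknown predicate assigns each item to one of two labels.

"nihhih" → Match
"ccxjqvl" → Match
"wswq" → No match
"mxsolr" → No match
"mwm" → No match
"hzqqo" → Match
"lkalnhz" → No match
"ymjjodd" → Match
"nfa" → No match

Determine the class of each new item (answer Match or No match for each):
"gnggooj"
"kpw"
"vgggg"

Match, No match, Match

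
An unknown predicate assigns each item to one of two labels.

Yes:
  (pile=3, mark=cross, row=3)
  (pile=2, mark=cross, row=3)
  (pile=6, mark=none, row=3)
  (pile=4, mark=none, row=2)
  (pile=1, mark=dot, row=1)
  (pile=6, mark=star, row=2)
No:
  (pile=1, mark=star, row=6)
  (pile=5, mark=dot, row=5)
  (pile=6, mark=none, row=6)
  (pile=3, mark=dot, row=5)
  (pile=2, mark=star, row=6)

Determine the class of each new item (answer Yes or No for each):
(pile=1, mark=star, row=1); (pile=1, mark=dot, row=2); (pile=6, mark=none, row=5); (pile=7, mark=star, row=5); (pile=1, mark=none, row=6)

The simplest hypothesis consistent with all the labels is: row ≤ 3.
(pile=1, mark=star, row=1): Yes (row = 1). (pile=1, mark=dot, row=2): Yes (row = 2). (pile=6, mark=none, row=5): No (row = 5). (pile=7, mark=star, row=5): No (row = 5). (pile=1, mark=none, row=6): No (row = 6).

Yes, Yes, No, No, No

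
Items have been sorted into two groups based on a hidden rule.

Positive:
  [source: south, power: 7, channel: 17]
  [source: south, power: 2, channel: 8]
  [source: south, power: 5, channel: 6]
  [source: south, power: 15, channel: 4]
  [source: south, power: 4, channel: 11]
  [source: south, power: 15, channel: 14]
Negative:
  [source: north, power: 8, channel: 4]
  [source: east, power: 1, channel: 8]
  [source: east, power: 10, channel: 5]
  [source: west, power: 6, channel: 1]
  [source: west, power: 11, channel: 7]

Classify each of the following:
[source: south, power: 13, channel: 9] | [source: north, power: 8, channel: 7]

Comparing the two groups points to one rule — source is south.
[source: south, power: 13, channel: 9]: source is south — fits, so Positive.
[source: north, power: 8, channel: 7]: source is north — does not pass, so Negative.

Positive, Negative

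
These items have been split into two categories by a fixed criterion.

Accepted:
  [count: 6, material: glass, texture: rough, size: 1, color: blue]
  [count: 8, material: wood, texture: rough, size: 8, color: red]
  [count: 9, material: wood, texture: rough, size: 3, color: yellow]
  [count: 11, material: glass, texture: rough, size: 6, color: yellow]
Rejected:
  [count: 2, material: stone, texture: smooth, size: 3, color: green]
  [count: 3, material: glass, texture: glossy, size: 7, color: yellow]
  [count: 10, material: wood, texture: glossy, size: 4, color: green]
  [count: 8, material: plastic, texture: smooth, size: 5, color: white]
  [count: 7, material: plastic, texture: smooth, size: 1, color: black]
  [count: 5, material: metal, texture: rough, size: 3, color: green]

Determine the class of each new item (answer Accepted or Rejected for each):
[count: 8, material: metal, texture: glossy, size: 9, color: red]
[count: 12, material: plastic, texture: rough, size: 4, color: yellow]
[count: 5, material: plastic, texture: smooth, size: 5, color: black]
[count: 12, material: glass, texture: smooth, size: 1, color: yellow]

Rejected, Accepted, Rejected, Rejected

A rule that fits every label: texture is rough AND count ≥ 6 — true of each 'Accepted' example, false of each 'Rejected' one.
[count: 8, material: metal, texture: glossy, size: 9, color: red]: Rejected (texture is glossy, count = 8). [count: 12, material: plastic, texture: rough, size: 4, color: yellow]: Accepted (texture is rough, count = 12). [count: 5, material: plastic, texture: smooth, size: 5, color: black]: Rejected (texture is smooth, count = 5). [count: 12, material: glass, texture: smooth, size: 1, color: yellow]: Rejected (texture is smooth, count = 12).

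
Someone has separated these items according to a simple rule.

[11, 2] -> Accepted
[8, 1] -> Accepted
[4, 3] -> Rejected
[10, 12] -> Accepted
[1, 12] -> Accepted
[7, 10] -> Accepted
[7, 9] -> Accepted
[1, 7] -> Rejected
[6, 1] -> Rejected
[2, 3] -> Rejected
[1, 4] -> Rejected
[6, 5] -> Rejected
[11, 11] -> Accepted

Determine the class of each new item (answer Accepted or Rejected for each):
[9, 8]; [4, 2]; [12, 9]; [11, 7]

Accepted, Rejected, Accepted, Accepted

The simplest hypothesis consistent with all the labels is: max ≥ 8.
[9, 8] — max 9, hence Accepted. [4, 2] — max 4, hence Rejected. [12, 9] — max 12, hence Accepted. [11, 7] — max 11, hence Accepted.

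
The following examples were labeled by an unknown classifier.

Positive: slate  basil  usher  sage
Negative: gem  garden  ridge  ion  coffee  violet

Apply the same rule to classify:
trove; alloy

Negative, Negative

Every 'Positive' example satisfies: contains 's'. None of the 'Negative' examples do.
trove: Negative (no 's'). alloy: Negative (no 's').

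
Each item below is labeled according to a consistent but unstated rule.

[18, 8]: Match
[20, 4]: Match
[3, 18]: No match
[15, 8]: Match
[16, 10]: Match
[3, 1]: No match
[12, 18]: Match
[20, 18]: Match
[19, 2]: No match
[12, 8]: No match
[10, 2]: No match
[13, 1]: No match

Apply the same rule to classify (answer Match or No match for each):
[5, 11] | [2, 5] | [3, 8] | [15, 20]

No match, No match, No match, Match

All 'Match' examples share one property — sum ≥ 23 — and every 'No match' example lacks it.
[5, 11]: No match (5+11 = 16). [2, 5]: No match (2+5 = 7). [3, 8]: No match (3+8 = 11). [15, 20]: Match (15+20 = 35).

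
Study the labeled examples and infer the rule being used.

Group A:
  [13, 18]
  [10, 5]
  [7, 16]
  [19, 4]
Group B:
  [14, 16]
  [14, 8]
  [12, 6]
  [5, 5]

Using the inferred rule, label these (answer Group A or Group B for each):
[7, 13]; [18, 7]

Group B, Group A

Checking candidate rules against both groups, what survives is: sum is odd.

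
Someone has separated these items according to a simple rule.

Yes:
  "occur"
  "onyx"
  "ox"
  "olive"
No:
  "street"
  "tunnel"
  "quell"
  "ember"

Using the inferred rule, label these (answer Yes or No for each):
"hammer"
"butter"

No, No

All 'Yes' examples share one property — contains 'o' — and every 'No' example lacks it.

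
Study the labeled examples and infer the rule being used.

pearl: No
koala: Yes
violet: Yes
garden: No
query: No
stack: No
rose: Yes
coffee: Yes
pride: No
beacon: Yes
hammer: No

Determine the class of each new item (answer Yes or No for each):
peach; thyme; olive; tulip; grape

No, No, Yes, No, No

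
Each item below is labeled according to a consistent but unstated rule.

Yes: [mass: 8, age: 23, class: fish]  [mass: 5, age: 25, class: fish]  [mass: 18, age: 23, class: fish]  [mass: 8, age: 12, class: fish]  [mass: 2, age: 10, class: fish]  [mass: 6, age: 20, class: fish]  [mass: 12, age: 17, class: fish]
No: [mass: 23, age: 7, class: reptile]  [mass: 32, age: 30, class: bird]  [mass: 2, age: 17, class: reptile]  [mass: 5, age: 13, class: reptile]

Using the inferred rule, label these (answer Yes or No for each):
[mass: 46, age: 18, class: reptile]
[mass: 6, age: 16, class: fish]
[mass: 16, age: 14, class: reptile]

No, Yes, No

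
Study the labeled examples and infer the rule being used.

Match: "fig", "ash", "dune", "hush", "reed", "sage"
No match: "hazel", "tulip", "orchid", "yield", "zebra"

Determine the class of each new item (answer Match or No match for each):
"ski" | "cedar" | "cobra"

Match, No match, No match

Rule: length ≤ 4. This holds for each 'Match' example and fails for each 'No match' one.
"ski": length 3, fits → Match.
"cedar": length 5, doesn't qualify → No match.
"cobra": length 5, doesn't qualify → No match.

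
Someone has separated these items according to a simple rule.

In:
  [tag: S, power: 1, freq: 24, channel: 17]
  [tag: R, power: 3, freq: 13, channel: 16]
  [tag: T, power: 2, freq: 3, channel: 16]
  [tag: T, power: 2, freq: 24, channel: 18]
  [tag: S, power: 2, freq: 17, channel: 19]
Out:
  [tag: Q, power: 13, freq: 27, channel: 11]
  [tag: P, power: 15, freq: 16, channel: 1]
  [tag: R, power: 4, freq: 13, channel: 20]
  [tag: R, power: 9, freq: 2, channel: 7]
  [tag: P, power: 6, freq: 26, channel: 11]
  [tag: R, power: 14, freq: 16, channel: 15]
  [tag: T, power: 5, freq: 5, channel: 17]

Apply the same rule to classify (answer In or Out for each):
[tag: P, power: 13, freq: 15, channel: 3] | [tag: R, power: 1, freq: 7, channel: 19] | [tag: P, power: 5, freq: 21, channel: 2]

Out, In, Out

The classifier is using: power ≤ 3.
[tag: P, power: 13, freq: 15, channel: 3]: power = 13, does not fit → Out.
[tag: R, power: 1, freq: 7, channel: 19]: power = 1, passes → In.
[tag: P, power: 5, freq: 21, channel: 2]: power = 5, does not fit → Out.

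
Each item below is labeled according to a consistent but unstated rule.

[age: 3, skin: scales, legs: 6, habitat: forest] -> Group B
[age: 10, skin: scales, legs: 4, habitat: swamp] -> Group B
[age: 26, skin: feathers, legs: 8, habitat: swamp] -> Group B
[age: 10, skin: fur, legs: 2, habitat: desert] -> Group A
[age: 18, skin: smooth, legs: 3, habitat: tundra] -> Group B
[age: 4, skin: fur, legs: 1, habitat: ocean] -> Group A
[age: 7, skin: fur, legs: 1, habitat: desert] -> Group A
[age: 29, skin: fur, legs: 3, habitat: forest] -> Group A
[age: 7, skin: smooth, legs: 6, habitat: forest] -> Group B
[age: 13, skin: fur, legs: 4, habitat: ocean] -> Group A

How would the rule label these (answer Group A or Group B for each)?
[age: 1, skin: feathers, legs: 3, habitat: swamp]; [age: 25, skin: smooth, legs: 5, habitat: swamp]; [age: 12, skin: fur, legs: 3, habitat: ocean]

Group B, Group B, Group A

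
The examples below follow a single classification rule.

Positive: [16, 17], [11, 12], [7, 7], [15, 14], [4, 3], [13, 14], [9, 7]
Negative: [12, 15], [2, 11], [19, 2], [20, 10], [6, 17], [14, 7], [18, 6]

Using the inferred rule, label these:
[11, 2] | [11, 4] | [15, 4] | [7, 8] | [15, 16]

Negative, Negative, Negative, Positive, Positive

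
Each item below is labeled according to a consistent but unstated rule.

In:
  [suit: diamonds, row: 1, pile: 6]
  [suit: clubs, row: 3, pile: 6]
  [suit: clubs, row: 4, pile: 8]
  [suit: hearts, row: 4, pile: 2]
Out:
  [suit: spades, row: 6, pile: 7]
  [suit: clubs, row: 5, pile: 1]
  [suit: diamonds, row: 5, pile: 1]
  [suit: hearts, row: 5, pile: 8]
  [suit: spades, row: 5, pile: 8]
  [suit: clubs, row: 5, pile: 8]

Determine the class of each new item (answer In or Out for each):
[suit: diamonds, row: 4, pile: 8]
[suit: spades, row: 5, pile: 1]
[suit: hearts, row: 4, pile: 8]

The common property of the 'In' items is: row ≤ 4. No 'Out' item has it.
[suit: diamonds, row: 4, pile: 8] — row = 4, hence In. [suit: spades, row: 5, pile: 1] — row = 5, hence Out. [suit: hearts, row: 4, pile: 8] — row = 4, hence In.

In, Out, In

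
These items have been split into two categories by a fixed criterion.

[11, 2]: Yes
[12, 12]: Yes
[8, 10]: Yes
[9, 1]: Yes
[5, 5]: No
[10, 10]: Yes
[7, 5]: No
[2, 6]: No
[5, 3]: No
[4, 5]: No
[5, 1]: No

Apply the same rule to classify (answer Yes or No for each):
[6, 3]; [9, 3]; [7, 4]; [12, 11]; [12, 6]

The rule appears to be: first ≥ 8.
[6, 3]: first 6, lacks this property → No. [9, 3]: first 9, matches → Yes. [7, 4]: first 7, lacks this property → No. [12, 11]: first 12, matches → Yes. [12, 6]: first 12, matches → Yes.

No, Yes, No, Yes, Yes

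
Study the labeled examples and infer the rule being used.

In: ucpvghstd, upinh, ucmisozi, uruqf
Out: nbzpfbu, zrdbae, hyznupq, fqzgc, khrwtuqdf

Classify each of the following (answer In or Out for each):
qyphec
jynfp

All 'In' examples share one property — starts with 'u' — and every 'Out' example lacks it.

Out, Out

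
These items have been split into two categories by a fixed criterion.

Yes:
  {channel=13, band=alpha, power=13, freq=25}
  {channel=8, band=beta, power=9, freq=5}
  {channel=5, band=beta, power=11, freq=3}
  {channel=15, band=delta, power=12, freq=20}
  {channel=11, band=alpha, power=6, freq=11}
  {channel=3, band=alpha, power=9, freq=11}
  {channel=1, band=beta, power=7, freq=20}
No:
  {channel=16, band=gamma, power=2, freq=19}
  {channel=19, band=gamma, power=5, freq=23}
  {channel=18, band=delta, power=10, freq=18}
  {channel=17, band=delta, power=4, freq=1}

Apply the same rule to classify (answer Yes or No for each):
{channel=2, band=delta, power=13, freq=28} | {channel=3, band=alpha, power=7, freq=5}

The pattern is that an item is 'Yes' exactly when: channel ≤ 15.
{channel=2, band=delta, power=13, freq=28}: Yes (channel = 2). {channel=3, band=alpha, power=7, freq=5}: Yes (channel = 3).

Yes, Yes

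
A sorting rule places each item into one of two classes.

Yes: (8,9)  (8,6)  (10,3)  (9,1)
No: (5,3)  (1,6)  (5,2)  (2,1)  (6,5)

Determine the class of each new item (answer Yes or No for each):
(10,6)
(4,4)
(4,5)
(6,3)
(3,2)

Yes, No, No, No, No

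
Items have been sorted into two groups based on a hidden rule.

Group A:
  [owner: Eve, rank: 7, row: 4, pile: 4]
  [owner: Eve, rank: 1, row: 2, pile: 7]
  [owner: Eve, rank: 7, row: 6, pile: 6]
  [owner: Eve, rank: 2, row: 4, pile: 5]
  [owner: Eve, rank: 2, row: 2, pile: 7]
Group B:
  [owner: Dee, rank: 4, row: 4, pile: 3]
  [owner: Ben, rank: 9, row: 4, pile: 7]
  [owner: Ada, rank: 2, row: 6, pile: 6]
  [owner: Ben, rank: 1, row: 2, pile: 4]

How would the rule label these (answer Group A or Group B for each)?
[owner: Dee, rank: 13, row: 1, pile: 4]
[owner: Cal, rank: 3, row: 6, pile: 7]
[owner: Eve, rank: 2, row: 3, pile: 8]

Group B, Group B, Group A

Checking candidate rules against both groups, what survives is: owner is Eve.
Group B: [owner: Dee, rank: 13, row: 1, pile: 4], since owner is Dee.
Group B: [owner: Cal, rank: 3, row: 6, pile: 7], since owner is Cal.
Group A: [owner: Eve, rank: 2, row: 3, pile: 8], since owner is Eve.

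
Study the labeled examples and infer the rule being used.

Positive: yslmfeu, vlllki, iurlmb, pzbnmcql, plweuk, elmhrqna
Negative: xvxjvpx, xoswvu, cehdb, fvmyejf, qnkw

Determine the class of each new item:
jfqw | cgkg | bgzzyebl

The simplest hypothesis consistent with all the labels is: contains 'l'.
jfqw: no 'l', doesn't match → Negative.
cgkg: no 'l', doesn't match → Negative.
bgzzyebl: has 'l', checks out → Positive.

Negative, Negative, Positive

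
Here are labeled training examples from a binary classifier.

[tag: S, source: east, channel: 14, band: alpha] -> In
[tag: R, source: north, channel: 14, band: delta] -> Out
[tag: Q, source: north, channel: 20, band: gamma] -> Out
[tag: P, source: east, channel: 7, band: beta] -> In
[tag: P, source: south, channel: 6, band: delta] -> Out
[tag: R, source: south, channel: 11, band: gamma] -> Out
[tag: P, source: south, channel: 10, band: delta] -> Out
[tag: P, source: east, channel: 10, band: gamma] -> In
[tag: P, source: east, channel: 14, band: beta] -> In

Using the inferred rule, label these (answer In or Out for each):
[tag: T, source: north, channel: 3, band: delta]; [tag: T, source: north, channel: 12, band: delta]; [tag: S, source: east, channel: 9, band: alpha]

'In' ⟺ source is east.
Out: [tag: T, source: north, channel: 3, band: delta], since source is north. Out: [tag: T, source: north, channel: 12, band: delta], since source is north. In: [tag: S, source: east, channel: 9, band: alpha], since source is east.

Out, Out, In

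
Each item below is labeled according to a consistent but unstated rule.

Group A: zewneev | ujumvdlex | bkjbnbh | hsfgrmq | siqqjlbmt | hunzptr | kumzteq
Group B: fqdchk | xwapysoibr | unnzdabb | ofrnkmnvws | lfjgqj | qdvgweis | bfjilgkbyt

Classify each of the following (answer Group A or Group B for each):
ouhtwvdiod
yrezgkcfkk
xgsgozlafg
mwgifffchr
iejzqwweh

All 'Group A' examples share one property — odd length — and every 'Group B' example lacks it.
ouhtwvdiod — length 10, hence Group B.
yrezgkcfkk — length 10, hence Group B.
xgsgozlafg — length 10, hence Group B.
mwgifffchr — length 10, hence Group B.
iejzqwweh — length 9, hence Group A.

Group B, Group B, Group B, Group B, Group A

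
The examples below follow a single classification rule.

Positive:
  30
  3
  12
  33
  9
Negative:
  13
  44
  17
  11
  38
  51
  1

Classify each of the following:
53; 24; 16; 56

Negative, Positive, Negative, Negative

Rule: multiple of 3 AND at most 33. This holds for each 'Positive' example and fails for each 'Negative' one.
53: 53 = 3·17 + 2, 53 > 33 — doesn't match, so Negative. 24: 24 = 3·8, 24 ≤ 33 — passes, so Positive. 16: 16 = 3·5 + 1, 16 ≤ 33 — doesn't match, so Negative. 56: 56 = 3·18 + 2, 56 > 33 — doesn't match, so Negative.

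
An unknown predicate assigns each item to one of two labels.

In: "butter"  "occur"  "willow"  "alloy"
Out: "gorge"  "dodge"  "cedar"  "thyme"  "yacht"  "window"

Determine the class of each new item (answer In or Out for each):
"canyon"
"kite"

Out, Out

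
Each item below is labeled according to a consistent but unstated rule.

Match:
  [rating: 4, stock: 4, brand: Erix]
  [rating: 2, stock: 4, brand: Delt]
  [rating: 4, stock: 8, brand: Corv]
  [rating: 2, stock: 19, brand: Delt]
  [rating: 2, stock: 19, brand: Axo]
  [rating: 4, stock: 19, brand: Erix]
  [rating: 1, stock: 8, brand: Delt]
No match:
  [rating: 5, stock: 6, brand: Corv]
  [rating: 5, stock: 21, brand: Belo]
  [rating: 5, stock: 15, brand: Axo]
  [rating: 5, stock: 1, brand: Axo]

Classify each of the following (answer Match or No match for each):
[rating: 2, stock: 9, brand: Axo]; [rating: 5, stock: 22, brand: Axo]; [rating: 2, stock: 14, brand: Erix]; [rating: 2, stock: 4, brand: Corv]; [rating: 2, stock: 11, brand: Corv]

A rule that fits every label: rating ≤ 4 — true of each 'Match' example, false of each 'No match' one.
[rating: 2, stock: 9, brand: Axo]: Match (rating = 2). [rating: 5, stock: 22, brand: Axo]: No match (rating = 5). [rating: 2, stock: 14, brand: Erix]: Match (rating = 2). [rating: 2, stock: 4, brand: Corv]: Match (rating = 2). [rating: 2, stock: 11, brand: Corv]: Match (rating = 2).

Match, No match, Match, Match, Match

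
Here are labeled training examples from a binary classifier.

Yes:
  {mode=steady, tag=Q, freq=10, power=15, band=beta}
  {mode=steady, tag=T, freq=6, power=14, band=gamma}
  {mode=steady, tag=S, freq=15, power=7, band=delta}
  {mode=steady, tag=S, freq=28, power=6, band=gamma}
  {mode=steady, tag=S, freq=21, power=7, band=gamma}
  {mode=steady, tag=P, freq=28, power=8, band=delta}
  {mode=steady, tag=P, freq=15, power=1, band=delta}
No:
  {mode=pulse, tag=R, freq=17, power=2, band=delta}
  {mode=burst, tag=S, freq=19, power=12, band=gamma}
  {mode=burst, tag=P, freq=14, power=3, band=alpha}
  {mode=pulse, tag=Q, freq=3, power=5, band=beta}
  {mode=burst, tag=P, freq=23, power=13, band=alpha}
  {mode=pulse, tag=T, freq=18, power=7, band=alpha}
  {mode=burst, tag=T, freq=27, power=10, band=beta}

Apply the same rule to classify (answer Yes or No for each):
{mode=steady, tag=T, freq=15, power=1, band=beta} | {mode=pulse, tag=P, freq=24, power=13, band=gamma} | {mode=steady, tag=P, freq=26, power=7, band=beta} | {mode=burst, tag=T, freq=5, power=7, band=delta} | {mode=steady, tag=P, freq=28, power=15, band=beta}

Rule: mode is steady. This holds for each 'Yes' example and fails for each 'No' one.
{mode=steady, tag=T, freq=15, power=1, band=beta}: mode is steady, meets the rule → Yes.
{mode=pulse, tag=P, freq=24, power=13, band=gamma}: mode is pulse, fails the rule → No.
{mode=steady, tag=P, freq=26, power=7, band=beta}: mode is steady, meets the rule → Yes.
{mode=burst, tag=T, freq=5, power=7, band=delta}: mode is burst, fails the rule → No.
{mode=steady, tag=P, freq=28, power=15, band=beta}: mode is steady, meets the rule → Yes.

Yes, No, Yes, No, Yes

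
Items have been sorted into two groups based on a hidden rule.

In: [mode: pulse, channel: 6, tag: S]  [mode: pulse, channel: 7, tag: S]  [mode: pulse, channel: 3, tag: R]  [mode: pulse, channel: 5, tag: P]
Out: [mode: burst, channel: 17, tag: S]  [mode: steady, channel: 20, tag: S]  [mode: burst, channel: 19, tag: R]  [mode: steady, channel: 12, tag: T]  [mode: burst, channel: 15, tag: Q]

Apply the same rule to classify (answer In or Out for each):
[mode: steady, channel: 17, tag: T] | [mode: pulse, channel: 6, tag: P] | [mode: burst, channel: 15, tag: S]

A rule that fits every label: mode is pulse — true of each 'In' example, false of each 'Out' one.
[mode: steady, channel: 17, tag: T] — mode is steady, hence Out.
[mode: pulse, channel: 6, tag: P] — mode is pulse, hence In.
[mode: burst, channel: 15, tag: S] — mode is burst, hence Out.

Out, In, Out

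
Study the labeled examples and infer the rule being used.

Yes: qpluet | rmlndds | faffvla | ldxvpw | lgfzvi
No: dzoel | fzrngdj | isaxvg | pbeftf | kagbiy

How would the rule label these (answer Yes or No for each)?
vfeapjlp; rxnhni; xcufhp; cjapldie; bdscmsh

Yes, No, No, Yes, No

Rule: length ≥ 6 AND contains 'l'. This holds for each 'Yes' example and fails for each 'No' one.
vfeapjlp: length 8, has 'l', meets the rule → Yes. rxnhni: length 6, no 'l', lacks this property → No. xcufhp: length 6, no 'l', lacks this property → No. cjapldie: length 8, has 'l', meets the rule → Yes. bdscmsh: length 7, no 'l', lacks this property → No.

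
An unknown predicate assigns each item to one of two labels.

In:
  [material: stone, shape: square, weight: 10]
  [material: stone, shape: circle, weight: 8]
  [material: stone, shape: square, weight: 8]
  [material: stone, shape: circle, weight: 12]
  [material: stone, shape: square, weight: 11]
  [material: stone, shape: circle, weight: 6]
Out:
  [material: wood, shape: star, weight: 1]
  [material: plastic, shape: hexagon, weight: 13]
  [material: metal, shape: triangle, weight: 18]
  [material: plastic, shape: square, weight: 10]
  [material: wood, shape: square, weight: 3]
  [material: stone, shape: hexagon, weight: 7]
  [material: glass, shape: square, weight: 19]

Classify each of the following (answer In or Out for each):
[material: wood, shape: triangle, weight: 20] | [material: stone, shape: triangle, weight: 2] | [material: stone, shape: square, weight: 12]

The rule appears to be: material is stone AND weight ≠ 7.
[material: wood, shape: triangle, weight: 20] → material is wood, weight = 20 → Out. [material: stone, shape: triangle, weight: 2] → material is stone, weight = 2 → In. [material: stone, shape: square, weight: 12] → material is stone, weight = 12 → In.

Out, In, In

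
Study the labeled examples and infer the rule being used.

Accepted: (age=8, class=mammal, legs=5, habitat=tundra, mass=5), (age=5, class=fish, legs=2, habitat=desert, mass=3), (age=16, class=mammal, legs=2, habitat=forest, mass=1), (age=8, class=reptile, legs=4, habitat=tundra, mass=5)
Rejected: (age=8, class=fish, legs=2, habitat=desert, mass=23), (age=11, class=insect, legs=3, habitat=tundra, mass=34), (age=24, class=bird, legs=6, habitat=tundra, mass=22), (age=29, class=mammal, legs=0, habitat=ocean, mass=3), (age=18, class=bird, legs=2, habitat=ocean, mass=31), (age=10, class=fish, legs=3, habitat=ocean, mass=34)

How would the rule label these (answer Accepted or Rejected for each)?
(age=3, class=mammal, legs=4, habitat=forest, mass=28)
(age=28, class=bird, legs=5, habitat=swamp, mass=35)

Rejected, Rejected

A rule that fits every label: age ≤ 16 AND mass ≤ 5 — true of each 'Accepted' example, false of each 'Rejected' one.
(age=3, class=mammal, legs=4, habitat=forest, mass=28) → age = 3, mass = 28 → Rejected.
(age=28, class=bird, legs=5, habitat=swamp, mass=35) → age = 28, mass = 35 → Rejected.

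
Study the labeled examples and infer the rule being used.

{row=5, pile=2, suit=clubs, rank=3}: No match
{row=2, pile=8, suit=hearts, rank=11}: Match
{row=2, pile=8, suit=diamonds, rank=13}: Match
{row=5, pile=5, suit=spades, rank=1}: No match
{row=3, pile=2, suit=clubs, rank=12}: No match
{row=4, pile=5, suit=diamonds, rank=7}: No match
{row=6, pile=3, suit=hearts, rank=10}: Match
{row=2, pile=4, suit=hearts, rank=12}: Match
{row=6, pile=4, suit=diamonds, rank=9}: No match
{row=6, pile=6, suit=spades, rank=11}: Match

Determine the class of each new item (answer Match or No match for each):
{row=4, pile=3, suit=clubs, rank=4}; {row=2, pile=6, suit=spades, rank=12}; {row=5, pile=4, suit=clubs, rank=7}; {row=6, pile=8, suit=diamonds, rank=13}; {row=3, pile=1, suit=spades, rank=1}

No match, Match, No match, Match, No match

The simplest hypothesis consistent with all the labels is: rank ≥ 10 AND pile ≥ 3.
{row=4, pile=3, suit=clubs, rank=4}: rank = 4, pile = 3, does not fit → No match. {row=2, pile=6, suit=spades, rank=12}: rank = 12, pile = 6, checks out → Match. {row=5, pile=4, suit=clubs, rank=7}: rank = 7, pile = 4, does not fit → No match. {row=6, pile=8, suit=diamonds, rank=13}: rank = 13, pile = 8, checks out → Match. {row=3, pile=1, suit=spades, rank=1}: rank = 1, pile = 1, does not fit → No match.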